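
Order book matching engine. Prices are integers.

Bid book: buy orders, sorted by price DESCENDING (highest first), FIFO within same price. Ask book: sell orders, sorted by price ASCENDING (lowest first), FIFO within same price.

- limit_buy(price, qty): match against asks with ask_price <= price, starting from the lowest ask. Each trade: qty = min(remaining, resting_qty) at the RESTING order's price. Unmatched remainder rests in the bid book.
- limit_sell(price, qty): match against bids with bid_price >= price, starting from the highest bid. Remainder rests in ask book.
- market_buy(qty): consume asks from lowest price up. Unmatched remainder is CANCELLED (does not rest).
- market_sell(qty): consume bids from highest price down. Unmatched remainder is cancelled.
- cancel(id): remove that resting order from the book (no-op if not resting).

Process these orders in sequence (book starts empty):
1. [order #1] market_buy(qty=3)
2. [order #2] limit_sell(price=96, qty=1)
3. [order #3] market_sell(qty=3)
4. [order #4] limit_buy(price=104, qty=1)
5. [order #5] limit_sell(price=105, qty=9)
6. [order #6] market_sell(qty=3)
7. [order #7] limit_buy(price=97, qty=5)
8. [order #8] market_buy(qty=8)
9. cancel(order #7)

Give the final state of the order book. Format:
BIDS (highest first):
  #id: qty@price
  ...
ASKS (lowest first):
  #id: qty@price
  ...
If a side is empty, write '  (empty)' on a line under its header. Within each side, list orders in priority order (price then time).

After op 1 [order #1] market_buy(qty=3): fills=none; bids=[-] asks=[-]
After op 2 [order #2] limit_sell(price=96, qty=1): fills=none; bids=[-] asks=[#2:1@96]
After op 3 [order #3] market_sell(qty=3): fills=none; bids=[-] asks=[#2:1@96]
After op 4 [order #4] limit_buy(price=104, qty=1): fills=#4x#2:1@96; bids=[-] asks=[-]
After op 5 [order #5] limit_sell(price=105, qty=9): fills=none; bids=[-] asks=[#5:9@105]
After op 6 [order #6] market_sell(qty=3): fills=none; bids=[-] asks=[#5:9@105]
After op 7 [order #7] limit_buy(price=97, qty=5): fills=none; bids=[#7:5@97] asks=[#5:9@105]
After op 8 [order #8] market_buy(qty=8): fills=#8x#5:8@105; bids=[#7:5@97] asks=[#5:1@105]
After op 9 cancel(order #7): fills=none; bids=[-] asks=[#5:1@105]

Answer: BIDS (highest first):
  (empty)
ASKS (lowest first):
  #5: 1@105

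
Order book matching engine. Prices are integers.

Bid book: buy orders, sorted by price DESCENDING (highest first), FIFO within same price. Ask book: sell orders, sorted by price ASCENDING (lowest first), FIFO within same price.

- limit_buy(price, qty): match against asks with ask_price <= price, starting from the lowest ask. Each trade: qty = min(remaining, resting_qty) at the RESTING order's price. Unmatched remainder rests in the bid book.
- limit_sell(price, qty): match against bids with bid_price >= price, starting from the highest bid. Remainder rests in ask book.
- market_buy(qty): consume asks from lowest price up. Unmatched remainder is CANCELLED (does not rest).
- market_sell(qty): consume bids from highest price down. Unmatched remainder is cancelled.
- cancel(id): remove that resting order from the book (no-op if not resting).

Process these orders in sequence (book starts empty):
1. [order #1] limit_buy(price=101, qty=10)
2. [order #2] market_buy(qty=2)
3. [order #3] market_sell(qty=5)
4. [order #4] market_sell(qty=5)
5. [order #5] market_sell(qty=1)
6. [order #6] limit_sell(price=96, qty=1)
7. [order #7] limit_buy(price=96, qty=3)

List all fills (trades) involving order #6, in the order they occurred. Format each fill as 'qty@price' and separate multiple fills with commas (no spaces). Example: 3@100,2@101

Answer: 1@96

Derivation:
After op 1 [order #1] limit_buy(price=101, qty=10): fills=none; bids=[#1:10@101] asks=[-]
After op 2 [order #2] market_buy(qty=2): fills=none; bids=[#1:10@101] asks=[-]
After op 3 [order #3] market_sell(qty=5): fills=#1x#3:5@101; bids=[#1:5@101] asks=[-]
After op 4 [order #4] market_sell(qty=5): fills=#1x#4:5@101; bids=[-] asks=[-]
After op 5 [order #5] market_sell(qty=1): fills=none; bids=[-] asks=[-]
After op 6 [order #6] limit_sell(price=96, qty=1): fills=none; bids=[-] asks=[#6:1@96]
After op 7 [order #7] limit_buy(price=96, qty=3): fills=#7x#6:1@96; bids=[#7:2@96] asks=[-]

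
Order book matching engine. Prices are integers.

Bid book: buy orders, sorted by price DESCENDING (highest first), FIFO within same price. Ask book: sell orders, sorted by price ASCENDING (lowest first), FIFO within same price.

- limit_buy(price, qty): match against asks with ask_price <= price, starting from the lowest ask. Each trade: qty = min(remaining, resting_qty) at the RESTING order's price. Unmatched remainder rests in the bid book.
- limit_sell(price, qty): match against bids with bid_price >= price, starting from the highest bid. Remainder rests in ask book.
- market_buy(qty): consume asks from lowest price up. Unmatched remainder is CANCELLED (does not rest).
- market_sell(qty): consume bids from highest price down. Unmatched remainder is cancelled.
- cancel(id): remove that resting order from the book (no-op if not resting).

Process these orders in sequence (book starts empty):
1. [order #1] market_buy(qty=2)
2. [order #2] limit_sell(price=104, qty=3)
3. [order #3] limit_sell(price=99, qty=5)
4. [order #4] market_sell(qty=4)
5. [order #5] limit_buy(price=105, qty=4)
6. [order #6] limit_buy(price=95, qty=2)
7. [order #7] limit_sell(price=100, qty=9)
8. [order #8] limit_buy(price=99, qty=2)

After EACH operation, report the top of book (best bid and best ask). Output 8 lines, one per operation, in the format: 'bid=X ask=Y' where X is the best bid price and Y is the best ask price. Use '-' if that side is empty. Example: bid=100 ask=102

After op 1 [order #1] market_buy(qty=2): fills=none; bids=[-] asks=[-]
After op 2 [order #2] limit_sell(price=104, qty=3): fills=none; bids=[-] asks=[#2:3@104]
After op 3 [order #3] limit_sell(price=99, qty=5): fills=none; bids=[-] asks=[#3:5@99 #2:3@104]
After op 4 [order #4] market_sell(qty=4): fills=none; bids=[-] asks=[#3:5@99 #2:3@104]
After op 5 [order #5] limit_buy(price=105, qty=4): fills=#5x#3:4@99; bids=[-] asks=[#3:1@99 #2:3@104]
After op 6 [order #6] limit_buy(price=95, qty=2): fills=none; bids=[#6:2@95] asks=[#3:1@99 #2:3@104]
After op 7 [order #7] limit_sell(price=100, qty=9): fills=none; bids=[#6:2@95] asks=[#3:1@99 #7:9@100 #2:3@104]
After op 8 [order #8] limit_buy(price=99, qty=2): fills=#8x#3:1@99; bids=[#8:1@99 #6:2@95] asks=[#7:9@100 #2:3@104]

Answer: bid=- ask=-
bid=- ask=104
bid=- ask=99
bid=- ask=99
bid=- ask=99
bid=95 ask=99
bid=95 ask=99
bid=99 ask=100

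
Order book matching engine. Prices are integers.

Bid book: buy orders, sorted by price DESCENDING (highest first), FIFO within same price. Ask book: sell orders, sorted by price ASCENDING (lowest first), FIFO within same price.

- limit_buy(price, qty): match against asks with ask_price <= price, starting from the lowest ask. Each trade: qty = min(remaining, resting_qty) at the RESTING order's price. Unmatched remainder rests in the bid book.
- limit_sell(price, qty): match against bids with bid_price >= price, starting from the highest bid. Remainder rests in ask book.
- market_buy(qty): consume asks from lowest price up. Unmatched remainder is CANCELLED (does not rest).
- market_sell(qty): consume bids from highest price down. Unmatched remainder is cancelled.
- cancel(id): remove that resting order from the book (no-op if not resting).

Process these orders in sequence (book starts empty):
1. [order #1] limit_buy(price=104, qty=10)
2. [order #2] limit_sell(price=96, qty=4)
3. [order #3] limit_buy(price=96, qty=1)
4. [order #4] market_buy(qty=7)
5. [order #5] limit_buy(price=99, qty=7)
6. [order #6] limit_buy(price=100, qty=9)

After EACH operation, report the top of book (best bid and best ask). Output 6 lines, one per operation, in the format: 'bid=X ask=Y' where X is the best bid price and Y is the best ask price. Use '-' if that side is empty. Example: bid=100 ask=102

After op 1 [order #1] limit_buy(price=104, qty=10): fills=none; bids=[#1:10@104] asks=[-]
After op 2 [order #2] limit_sell(price=96, qty=4): fills=#1x#2:4@104; bids=[#1:6@104] asks=[-]
After op 3 [order #3] limit_buy(price=96, qty=1): fills=none; bids=[#1:6@104 #3:1@96] asks=[-]
After op 4 [order #4] market_buy(qty=7): fills=none; bids=[#1:6@104 #3:1@96] asks=[-]
After op 5 [order #5] limit_buy(price=99, qty=7): fills=none; bids=[#1:6@104 #5:7@99 #3:1@96] asks=[-]
After op 6 [order #6] limit_buy(price=100, qty=9): fills=none; bids=[#1:6@104 #6:9@100 #5:7@99 #3:1@96] asks=[-]

Answer: bid=104 ask=-
bid=104 ask=-
bid=104 ask=-
bid=104 ask=-
bid=104 ask=-
bid=104 ask=-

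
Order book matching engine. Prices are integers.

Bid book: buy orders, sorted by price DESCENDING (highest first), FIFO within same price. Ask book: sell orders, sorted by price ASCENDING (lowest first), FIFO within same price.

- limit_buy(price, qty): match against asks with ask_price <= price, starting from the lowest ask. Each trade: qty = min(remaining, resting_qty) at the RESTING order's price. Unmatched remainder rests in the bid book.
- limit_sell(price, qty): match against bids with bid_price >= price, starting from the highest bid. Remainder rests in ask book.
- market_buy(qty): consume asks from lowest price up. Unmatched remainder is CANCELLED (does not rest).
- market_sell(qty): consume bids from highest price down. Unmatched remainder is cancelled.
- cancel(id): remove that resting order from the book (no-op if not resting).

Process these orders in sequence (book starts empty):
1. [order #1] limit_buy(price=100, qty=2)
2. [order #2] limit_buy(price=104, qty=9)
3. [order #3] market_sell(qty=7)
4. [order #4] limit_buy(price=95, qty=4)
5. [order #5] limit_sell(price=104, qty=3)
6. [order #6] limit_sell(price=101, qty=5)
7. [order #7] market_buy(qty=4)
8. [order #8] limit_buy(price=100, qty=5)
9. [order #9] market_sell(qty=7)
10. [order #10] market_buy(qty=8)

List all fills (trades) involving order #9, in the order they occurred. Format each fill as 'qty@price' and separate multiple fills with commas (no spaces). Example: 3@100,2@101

After op 1 [order #1] limit_buy(price=100, qty=2): fills=none; bids=[#1:2@100] asks=[-]
After op 2 [order #2] limit_buy(price=104, qty=9): fills=none; bids=[#2:9@104 #1:2@100] asks=[-]
After op 3 [order #3] market_sell(qty=7): fills=#2x#3:7@104; bids=[#2:2@104 #1:2@100] asks=[-]
After op 4 [order #4] limit_buy(price=95, qty=4): fills=none; bids=[#2:2@104 #1:2@100 #4:4@95] asks=[-]
After op 5 [order #5] limit_sell(price=104, qty=3): fills=#2x#5:2@104; bids=[#1:2@100 #4:4@95] asks=[#5:1@104]
After op 6 [order #6] limit_sell(price=101, qty=5): fills=none; bids=[#1:2@100 #4:4@95] asks=[#6:5@101 #5:1@104]
After op 7 [order #7] market_buy(qty=4): fills=#7x#6:4@101; bids=[#1:2@100 #4:4@95] asks=[#6:1@101 #5:1@104]
After op 8 [order #8] limit_buy(price=100, qty=5): fills=none; bids=[#1:2@100 #8:5@100 #4:4@95] asks=[#6:1@101 #5:1@104]
After op 9 [order #9] market_sell(qty=7): fills=#1x#9:2@100 #8x#9:5@100; bids=[#4:4@95] asks=[#6:1@101 #5:1@104]
After op 10 [order #10] market_buy(qty=8): fills=#10x#6:1@101 #10x#5:1@104; bids=[#4:4@95] asks=[-]

Answer: 2@100,5@100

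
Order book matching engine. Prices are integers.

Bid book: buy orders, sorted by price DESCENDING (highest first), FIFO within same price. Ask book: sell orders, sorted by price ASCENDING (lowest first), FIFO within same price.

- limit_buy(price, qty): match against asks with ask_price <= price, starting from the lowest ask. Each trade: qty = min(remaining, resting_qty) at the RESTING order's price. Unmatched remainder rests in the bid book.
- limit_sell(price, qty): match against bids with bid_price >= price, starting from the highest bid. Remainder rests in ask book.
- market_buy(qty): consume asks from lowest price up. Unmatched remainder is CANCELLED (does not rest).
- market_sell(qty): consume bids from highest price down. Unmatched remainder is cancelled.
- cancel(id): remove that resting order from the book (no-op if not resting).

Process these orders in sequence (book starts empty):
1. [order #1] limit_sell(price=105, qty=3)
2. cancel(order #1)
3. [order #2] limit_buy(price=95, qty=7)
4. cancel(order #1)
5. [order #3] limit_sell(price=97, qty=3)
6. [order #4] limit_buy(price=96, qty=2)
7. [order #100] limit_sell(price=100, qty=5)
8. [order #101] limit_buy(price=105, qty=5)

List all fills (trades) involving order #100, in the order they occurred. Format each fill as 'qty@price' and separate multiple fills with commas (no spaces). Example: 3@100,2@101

Answer: 2@100

Derivation:
After op 1 [order #1] limit_sell(price=105, qty=3): fills=none; bids=[-] asks=[#1:3@105]
After op 2 cancel(order #1): fills=none; bids=[-] asks=[-]
After op 3 [order #2] limit_buy(price=95, qty=7): fills=none; bids=[#2:7@95] asks=[-]
After op 4 cancel(order #1): fills=none; bids=[#2:7@95] asks=[-]
After op 5 [order #3] limit_sell(price=97, qty=3): fills=none; bids=[#2:7@95] asks=[#3:3@97]
After op 6 [order #4] limit_buy(price=96, qty=2): fills=none; bids=[#4:2@96 #2:7@95] asks=[#3:3@97]
After op 7 [order #100] limit_sell(price=100, qty=5): fills=none; bids=[#4:2@96 #2:7@95] asks=[#3:3@97 #100:5@100]
After op 8 [order #101] limit_buy(price=105, qty=5): fills=#101x#3:3@97 #101x#100:2@100; bids=[#4:2@96 #2:7@95] asks=[#100:3@100]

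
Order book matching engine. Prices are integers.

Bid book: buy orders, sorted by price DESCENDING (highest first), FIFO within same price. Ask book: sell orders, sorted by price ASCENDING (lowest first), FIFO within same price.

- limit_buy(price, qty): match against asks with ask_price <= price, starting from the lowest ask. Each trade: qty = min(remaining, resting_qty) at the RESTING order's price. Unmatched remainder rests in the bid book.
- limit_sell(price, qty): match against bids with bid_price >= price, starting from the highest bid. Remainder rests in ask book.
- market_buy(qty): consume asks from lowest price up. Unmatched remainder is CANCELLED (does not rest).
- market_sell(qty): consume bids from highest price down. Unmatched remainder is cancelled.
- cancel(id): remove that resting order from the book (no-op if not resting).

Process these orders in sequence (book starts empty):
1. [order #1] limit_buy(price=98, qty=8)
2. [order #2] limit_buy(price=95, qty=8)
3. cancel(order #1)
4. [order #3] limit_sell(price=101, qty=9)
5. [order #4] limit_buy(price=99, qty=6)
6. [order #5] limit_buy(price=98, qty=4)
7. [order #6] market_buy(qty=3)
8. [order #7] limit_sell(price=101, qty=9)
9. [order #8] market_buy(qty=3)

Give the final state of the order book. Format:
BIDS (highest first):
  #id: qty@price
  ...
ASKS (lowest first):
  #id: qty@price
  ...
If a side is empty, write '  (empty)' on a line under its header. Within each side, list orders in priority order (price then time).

After op 1 [order #1] limit_buy(price=98, qty=8): fills=none; bids=[#1:8@98] asks=[-]
After op 2 [order #2] limit_buy(price=95, qty=8): fills=none; bids=[#1:8@98 #2:8@95] asks=[-]
After op 3 cancel(order #1): fills=none; bids=[#2:8@95] asks=[-]
After op 4 [order #3] limit_sell(price=101, qty=9): fills=none; bids=[#2:8@95] asks=[#3:9@101]
After op 5 [order #4] limit_buy(price=99, qty=6): fills=none; bids=[#4:6@99 #2:8@95] asks=[#3:9@101]
After op 6 [order #5] limit_buy(price=98, qty=4): fills=none; bids=[#4:6@99 #5:4@98 #2:8@95] asks=[#3:9@101]
After op 7 [order #6] market_buy(qty=3): fills=#6x#3:3@101; bids=[#4:6@99 #5:4@98 #2:8@95] asks=[#3:6@101]
After op 8 [order #7] limit_sell(price=101, qty=9): fills=none; bids=[#4:6@99 #5:4@98 #2:8@95] asks=[#3:6@101 #7:9@101]
After op 9 [order #8] market_buy(qty=3): fills=#8x#3:3@101; bids=[#4:6@99 #5:4@98 #2:8@95] asks=[#3:3@101 #7:9@101]

Answer: BIDS (highest first):
  #4: 6@99
  #5: 4@98
  #2: 8@95
ASKS (lowest first):
  #3: 3@101
  #7: 9@101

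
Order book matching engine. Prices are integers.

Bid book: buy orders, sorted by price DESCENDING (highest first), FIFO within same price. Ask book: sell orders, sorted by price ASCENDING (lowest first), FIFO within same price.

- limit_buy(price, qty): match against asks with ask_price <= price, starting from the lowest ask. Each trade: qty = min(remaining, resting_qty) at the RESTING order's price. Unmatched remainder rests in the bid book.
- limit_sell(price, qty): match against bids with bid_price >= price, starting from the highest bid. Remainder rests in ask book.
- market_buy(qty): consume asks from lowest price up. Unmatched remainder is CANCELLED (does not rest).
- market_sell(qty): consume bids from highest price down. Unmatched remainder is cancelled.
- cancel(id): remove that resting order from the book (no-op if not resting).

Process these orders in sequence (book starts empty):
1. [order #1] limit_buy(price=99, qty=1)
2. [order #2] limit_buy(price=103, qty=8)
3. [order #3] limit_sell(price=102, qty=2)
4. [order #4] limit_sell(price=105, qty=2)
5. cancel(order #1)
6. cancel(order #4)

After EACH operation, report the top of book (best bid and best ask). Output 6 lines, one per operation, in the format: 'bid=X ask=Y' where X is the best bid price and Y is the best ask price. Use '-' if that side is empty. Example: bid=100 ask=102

Answer: bid=99 ask=-
bid=103 ask=-
bid=103 ask=-
bid=103 ask=105
bid=103 ask=105
bid=103 ask=-

Derivation:
After op 1 [order #1] limit_buy(price=99, qty=1): fills=none; bids=[#1:1@99] asks=[-]
After op 2 [order #2] limit_buy(price=103, qty=8): fills=none; bids=[#2:8@103 #1:1@99] asks=[-]
After op 3 [order #3] limit_sell(price=102, qty=2): fills=#2x#3:2@103; bids=[#2:6@103 #1:1@99] asks=[-]
After op 4 [order #4] limit_sell(price=105, qty=2): fills=none; bids=[#2:6@103 #1:1@99] asks=[#4:2@105]
After op 5 cancel(order #1): fills=none; bids=[#2:6@103] asks=[#4:2@105]
After op 6 cancel(order #4): fills=none; bids=[#2:6@103] asks=[-]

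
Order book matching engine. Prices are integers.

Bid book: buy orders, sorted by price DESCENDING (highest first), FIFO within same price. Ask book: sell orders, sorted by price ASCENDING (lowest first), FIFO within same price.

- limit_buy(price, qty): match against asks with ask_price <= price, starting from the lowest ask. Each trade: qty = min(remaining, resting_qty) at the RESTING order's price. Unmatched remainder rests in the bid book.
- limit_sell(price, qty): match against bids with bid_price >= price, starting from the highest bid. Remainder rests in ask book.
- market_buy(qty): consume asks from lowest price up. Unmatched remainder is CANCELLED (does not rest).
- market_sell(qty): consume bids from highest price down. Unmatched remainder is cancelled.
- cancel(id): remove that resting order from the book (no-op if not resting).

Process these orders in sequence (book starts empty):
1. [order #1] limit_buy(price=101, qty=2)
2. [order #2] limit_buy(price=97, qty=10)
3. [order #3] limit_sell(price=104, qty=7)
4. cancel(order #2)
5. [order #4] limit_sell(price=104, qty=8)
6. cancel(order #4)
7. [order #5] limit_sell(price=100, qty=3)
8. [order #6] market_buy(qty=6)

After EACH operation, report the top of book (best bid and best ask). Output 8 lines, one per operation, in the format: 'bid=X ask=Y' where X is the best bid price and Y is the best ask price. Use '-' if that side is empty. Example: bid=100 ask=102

Answer: bid=101 ask=-
bid=101 ask=-
bid=101 ask=104
bid=101 ask=104
bid=101 ask=104
bid=101 ask=104
bid=- ask=100
bid=- ask=104

Derivation:
After op 1 [order #1] limit_buy(price=101, qty=2): fills=none; bids=[#1:2@101] asks=[-]
After op 2 [order #2] limit_buy(price=97, qty=10): fills=none; bids=[#1:2@101 #2:10@97] asks=[-]
After op 3 [order #3] limit_sell(price=104, qty=7): fills=none; bids=[#1:2@101 #2:10@97] asks=[#3:7@104]
After op 4 cancel(order #2): fills=none; bids=[#1:2@101] asks=[#3:7@104]
After op 5 [order #4] limit_sell(price=104, qty=8): fills=none; bids=[#1:2@101] asks=[#3:7@104 #4:8@104]
After op 6 cancel(order #4): fills=none; bids=[#1:2@101] asks=[#3:7@104]
After op 7 [order #5] limit_sell(price=100, qty=3): fills=#1x#5:2@101; bids=[-] asks=[#5:1@100 #3:7@104]
After op 8 [order #6] market_buy(qty=6): fills=#6x#5:1@100 #6x#3:5@104; bids=[-] asks=[#3:2@104]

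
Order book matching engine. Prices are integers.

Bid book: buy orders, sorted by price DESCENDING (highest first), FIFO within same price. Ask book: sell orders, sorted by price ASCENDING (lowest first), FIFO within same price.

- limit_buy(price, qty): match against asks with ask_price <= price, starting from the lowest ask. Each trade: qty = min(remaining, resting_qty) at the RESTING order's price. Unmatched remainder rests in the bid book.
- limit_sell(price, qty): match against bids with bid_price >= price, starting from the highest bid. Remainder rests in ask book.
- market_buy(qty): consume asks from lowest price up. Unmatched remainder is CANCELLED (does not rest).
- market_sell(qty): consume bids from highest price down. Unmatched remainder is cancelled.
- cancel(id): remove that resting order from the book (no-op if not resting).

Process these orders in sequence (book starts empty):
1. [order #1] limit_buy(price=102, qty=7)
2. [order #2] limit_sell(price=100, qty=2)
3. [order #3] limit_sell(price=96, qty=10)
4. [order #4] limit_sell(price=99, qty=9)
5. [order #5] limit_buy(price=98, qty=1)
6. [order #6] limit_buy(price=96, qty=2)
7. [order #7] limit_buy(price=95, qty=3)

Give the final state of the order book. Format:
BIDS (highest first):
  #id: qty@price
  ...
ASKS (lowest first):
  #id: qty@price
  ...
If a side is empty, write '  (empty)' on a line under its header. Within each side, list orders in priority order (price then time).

After op 1 [order #1] limit_buy(price=102, qty=7): fills=none; bids=[#1:7@102] asks=[-]
After op 2 [order #2] limit_sell(price=100, qty=2): fills=#1x#2:2@102; bids=[#1:5@102] asks=[-]
After op 3 [order #3] limit_sell(price=96, qty=10): fills=#1x#3:5@102; bids=[-] asks=[#3:5@96]
After op 4 [order #4] limit_sell(price=99, qty=9): fills=none; bids=[-] asks=[#3:5@96 #4:9@99]
After op 5 [order #5] limit_buy(price=98, qty=1): fills=#5x#3:1@96; bids=[-] asks=[#3:4@96 #4:9@99]
After op 6 [order #6] limit_buy(price=96, qty=2): fills=#6x#3:2@96; bids=[-] asks=[#3:2@96 #4:9@99]
After op 7 [order #7] limit_buy(price=95, qty=3): fills=none; bids=[#7:3@95] asks=[#3:2@96 #4:9@99]

Answer: BIDS (highest first):
  #7: 3@95
ASKS (lowest first):
  #3: 2@96
  #4: 9@99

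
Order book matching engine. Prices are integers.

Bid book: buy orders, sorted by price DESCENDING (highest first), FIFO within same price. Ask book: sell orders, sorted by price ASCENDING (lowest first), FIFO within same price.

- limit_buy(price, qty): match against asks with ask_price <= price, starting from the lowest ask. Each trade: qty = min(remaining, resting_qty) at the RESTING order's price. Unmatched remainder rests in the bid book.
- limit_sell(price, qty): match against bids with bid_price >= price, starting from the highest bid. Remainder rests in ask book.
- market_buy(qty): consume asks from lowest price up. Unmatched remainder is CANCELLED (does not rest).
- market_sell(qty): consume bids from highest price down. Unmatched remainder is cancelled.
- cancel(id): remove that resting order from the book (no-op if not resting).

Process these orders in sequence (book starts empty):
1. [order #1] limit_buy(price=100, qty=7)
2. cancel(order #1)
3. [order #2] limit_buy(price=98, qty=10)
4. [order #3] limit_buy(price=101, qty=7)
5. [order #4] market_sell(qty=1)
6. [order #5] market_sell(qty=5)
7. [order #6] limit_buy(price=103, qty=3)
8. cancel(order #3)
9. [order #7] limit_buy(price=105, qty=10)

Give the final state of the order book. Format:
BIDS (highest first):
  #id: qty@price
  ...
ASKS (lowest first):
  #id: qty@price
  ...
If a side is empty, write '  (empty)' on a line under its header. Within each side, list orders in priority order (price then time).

After op 1 [order #1] limit_buy(price=100, qty=7): fills=none; bids=[#1:7@100] asks=[-]
After op 2 cancel(order #1): fills=none; bids=[-] asks=[-]
After op 3 [order #2] limit_buy(price=98, qty=10): fills=none; bids=[#2:10@98] asks=[-]
After op 4 [order #3] limit_buy(price=101, qty=7): fills=none; bids=[#3:7@101 #2:10@98] asks=[-]
After op 5 [order #4] market_sell(qty=1): fills=#3x#4:1@101; bids=[#3:6@101 #2:10@98] asks=[-]
After op 6 [order #5] market_sell(qty=5): fills=#3x#5:5@101; bids=[#3:1@101 #2:10@98] asks=[-]
After op 7 [order #6] limit_buy(price=103, qty=3): fills=none; bids=[#6:3@103 #3:1@101 #2:10@98] asks=[-]
After op 8 cancel(order #3): fills=none; bids=[#6:3@103 #2:10@98] asks=[-]
After op 9 [order #7] limit_buy(price=105, qty=10): fills=none; bids=[#7:10@105 #6:3@103 #2:10@98] asks=[-]

Answer: BIDS (highest first):
  #7: 10@105
  #6: 3@103
  #2: 10@98
ASKS (lowest first):
  (empty)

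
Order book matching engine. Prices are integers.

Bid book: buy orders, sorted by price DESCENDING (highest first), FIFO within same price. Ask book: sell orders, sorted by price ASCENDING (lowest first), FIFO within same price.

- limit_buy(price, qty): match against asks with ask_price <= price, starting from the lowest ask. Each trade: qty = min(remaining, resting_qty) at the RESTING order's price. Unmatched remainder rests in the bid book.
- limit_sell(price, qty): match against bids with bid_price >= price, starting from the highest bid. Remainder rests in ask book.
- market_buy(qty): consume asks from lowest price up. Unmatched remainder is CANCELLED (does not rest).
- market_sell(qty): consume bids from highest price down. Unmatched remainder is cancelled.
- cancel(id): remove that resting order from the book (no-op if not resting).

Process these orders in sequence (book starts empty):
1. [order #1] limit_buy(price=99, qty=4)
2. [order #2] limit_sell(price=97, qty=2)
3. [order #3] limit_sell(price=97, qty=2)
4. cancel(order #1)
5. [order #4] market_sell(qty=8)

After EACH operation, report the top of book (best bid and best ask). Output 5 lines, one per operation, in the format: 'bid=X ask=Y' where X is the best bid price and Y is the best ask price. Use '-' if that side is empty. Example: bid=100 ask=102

After op 1 [order #1] limit_buy(price=99, qty=4): fills=none; bids=[#1:4@99] asks=[-]
After op 2 [order #2] limit_sell(price=97, qty=2): fills=#1x#2:2@99; bids=[#1:2@99] asks=[-]
After op 3 [order #3] limit_sell(price=97, qty=2): fills=#1x#3:2@99; bids=[-] asks=[-]
After op 4 cancel(order #1): fills=none; bids=[-] asks=[-]
After op 5 [order #4] market_sell(qty=8): fills=none; bids=[-] asks=[-]

Answer: bid=99 ask=-
bid=99 ask=-
bid=- ask=-
bid=- ask=-
bid=- ask=-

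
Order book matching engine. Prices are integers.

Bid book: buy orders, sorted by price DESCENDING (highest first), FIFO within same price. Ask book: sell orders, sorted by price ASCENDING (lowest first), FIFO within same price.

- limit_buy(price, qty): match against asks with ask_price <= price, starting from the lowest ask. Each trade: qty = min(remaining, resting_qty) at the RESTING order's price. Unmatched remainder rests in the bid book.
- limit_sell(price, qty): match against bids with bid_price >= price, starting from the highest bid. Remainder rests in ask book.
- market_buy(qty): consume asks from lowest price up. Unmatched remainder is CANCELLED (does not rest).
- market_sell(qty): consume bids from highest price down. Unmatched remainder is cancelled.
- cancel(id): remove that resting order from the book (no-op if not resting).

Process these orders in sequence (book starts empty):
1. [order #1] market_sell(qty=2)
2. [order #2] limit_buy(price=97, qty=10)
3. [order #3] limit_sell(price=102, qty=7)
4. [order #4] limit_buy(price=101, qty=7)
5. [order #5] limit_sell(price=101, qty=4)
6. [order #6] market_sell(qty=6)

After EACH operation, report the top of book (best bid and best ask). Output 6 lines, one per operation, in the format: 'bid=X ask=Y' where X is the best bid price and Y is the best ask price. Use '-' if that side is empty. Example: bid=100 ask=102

After op 1 [order #1] market_sell(qty=2): fills=none; bids=[-] asks=[-]
After op 2 [order #2] limit_buy(price=97, qty=10): fills=none; bids=[#2:10@97] asks=[-]
After op 3 [order #3] limit_sell(price=102, qty=7): fills=none; bids=[#2:10@97] asks=[#3:7@102]
After op 4 [order #4] limit_buy(price=101, qty=7): fills=none; bids=[#4:7@101 #2:10@97] asks=[#3:7@102]
After op 5 [order #5] limit_sell(price=101, qty=4): fills=#4x#5:4@101; bids=[#4:3@101 #2:10@97] asks=[#3:7@102]
After op 6 [order #6] market_sell(qty=6): fills=#4x#6:3@101 #2x#6:3@97; bids=[#2:7@97] asks=[#3:7@102]

Answer: bid=- ask=-
bid=97 ask=-
bid=97 ask=102
bid=101 ask=102
bid=101 ask=102
bid=97 ask=102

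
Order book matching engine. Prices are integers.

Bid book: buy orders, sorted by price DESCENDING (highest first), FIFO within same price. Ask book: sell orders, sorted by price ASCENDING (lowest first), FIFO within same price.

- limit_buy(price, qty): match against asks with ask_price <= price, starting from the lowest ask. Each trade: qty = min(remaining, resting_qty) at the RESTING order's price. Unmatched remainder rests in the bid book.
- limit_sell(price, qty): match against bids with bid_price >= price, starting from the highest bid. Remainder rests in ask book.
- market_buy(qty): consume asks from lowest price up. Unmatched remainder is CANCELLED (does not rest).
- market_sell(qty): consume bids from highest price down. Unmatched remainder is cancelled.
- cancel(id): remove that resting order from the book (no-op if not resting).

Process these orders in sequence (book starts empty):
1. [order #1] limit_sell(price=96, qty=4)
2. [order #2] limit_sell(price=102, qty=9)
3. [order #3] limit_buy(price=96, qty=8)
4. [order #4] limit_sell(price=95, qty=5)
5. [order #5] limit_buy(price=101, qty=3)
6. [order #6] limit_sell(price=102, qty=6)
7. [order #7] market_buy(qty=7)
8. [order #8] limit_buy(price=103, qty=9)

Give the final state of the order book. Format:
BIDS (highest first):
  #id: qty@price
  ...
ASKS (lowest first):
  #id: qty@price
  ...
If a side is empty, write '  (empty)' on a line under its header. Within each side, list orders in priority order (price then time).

After op 1 [order #1] limit_sell(price=96, qty=4): fills=none; bids=[-] asks=[#1:4@96]
After op 2 [order #2] limit_sell(price=102, qty=9): fills=none; bids=[-] asks=[#1:4@96 #2:9@102]
After op 3 [order #3] limit_buy(price=96, qty=8): fills=#3x#1:4@96; bids=[#3:4@96] asks=[#2:9@102]
After op 4 [order #4] limit_sell(price=95, qty=5): fills=#3x#4:4@96; bids=[-] asks=[#4:1@95 #2:9@102]
After op 5 [order #5] limit_buy(price=101, qty=3): fills=#5x#4:1@95; bids=[#5:2@101] asks=[#2:9@102]
After op 6 [order #6] limit_sell(price=102, qty=6): fills=none; bids=[#5:2@101] asks=[#2:9@102 #6:6@102]
After op 7 [order #7] market_buy(qty=7): fills=#7x#2:7@102; bids=[#5:2@101] asks=[#2:2@102 #6:6@102]
After op 8 [order #8] limit_buy(price=103, qty=9): fills=#8x#2:2@102 #8x#6:6@102; bids=[#8:1@103 #5:2@101] asks=[-]

Answer: BIDS (highest first):
  #8: 1@103
  #5: 2@101
ASKS (lowest first):
  (empty)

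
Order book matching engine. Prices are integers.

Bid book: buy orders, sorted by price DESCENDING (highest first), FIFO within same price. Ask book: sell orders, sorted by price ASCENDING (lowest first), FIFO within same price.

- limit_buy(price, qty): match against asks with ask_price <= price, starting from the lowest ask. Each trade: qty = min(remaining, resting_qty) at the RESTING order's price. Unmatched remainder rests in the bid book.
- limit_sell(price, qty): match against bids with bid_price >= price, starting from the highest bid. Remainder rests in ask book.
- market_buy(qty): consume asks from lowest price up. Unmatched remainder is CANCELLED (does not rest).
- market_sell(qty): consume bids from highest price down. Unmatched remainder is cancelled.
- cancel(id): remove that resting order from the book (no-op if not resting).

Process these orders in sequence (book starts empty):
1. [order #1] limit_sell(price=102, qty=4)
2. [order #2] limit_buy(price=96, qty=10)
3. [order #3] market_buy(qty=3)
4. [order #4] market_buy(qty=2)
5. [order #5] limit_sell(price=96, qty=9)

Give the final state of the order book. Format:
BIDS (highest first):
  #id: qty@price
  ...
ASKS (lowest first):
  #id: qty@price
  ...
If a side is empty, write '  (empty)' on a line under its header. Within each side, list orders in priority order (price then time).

After op 1 [order #1] limit_sell(price=102, qty=4): fills=none; bids=[-] asks=[#1:4@102]
After op 2 [order #2] limit_buy(price=96, qty=10): fills=none; bids=[#2:10@96] asks=[#1:4@102]
After op 3 [order #3] market_buy(qty=3): fills=#3x#1:3@102; bids=[#2:10@96] asks=[#1:1@102]
After op 4 [order #4] market_buy(qty=2): fills=#4x#1:1@102; bids=[#2:10@96] asks=[-]
After op 5 [order #5] limit_sell(price=96, qty=9): fills=#2x#5:9@96; bids=[#2:1@96] asks=[-]

Answer: BIDS (highest first):
  #2: 1@96
ASKS (lowest first):
  (empty)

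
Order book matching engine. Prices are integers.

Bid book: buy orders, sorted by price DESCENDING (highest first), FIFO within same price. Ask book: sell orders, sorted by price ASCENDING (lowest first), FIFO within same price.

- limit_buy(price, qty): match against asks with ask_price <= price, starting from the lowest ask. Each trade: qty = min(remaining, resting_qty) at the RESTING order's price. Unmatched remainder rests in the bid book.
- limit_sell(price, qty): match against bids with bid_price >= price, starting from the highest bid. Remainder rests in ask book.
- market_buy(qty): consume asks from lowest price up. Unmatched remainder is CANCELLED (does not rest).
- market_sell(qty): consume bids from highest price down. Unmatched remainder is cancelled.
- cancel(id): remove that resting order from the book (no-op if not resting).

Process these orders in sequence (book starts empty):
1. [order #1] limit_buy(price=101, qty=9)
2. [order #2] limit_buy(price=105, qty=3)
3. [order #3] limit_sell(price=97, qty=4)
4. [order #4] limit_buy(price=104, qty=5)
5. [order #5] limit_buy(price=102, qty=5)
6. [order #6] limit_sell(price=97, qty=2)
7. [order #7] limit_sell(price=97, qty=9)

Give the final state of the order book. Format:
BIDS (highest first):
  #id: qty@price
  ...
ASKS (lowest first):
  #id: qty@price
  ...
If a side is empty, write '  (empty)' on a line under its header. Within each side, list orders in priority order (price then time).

After op 1 [order #1] limit_buy(price=101, qty=9): fills=none; bids=[#1:9@101] asks=[-]
After op 2 [order #2] limit_buy(price=105, qty=3): fills=none; bids=[#2:3@105 #1:9@101] asks=[-]
After op 3 [order #3] limit_sell(price=97, qty=4): fills=#2x#3:3@105 #1x#3:1@101; bids=[#1:8@101] asks=[-]
After op 4 [order #4] limit_buy(price=104, qty=5): fills=none; bids=[#4:5@104 #1:8@101] asks=[-]
After op 5 [order #5] limit_buy(price=102, qty=5): fills=none; bids=[#4:5@104 #5:5@102 #1:8@101] asks=[-]
After op 6 [order #6] limit_sell(price=97, qty=2): fills=#4x#6:2@104; bids=[#4:3@104 #5:5@102 #1:8@101] asks=[-]
After op 7 [order #7] limit_sell(price=97, qty=9): fills=#4x#7:3@104 #5x#7:5@102 #1x#7:1@101; bids=[#1:7@101] asks=[-]

Answer: BIDS (highest first):
  #1: 7@101
ASKS (lowest first):
  (empty)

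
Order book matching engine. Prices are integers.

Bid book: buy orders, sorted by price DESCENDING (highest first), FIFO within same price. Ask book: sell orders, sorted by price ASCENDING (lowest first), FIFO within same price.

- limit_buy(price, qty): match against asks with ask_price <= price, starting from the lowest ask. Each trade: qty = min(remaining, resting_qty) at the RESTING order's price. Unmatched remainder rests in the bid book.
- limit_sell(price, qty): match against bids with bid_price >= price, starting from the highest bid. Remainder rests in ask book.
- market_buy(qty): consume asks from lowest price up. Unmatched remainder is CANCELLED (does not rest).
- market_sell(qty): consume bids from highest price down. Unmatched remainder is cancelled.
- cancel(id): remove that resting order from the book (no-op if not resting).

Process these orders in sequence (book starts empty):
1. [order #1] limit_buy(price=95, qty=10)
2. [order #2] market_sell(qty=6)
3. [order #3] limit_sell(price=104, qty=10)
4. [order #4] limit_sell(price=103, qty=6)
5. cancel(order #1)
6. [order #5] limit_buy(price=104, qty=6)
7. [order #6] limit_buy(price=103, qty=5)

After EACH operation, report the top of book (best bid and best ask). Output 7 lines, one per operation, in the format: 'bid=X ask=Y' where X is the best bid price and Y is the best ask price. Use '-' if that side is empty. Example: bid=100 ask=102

Answer: bid=95 ask=-
bid=95 ask=-
bid=95 ask=104
bid=95 ask=103
bid=- ask=103
bid=- ask=104
bid=103 ask=104

Derivation:
After op 1 [order #1] limit_buy(price=95, qty=10): fills=none; bids=[#1:10@95] asks=[-]
After op 2 [order #2] market_sell(qty=6): fills=#1x#2:6@95; bids=[#1:4@95] asks=[-]
After op 3 [order #3] limit_sell(price=104, qty=10): fills=none; bids=[#1:4@95] asks=[#3:10@104]
After op 4 [order #4] limit_sell(price=103, qty=6): fills=none; bids=[#1:4@95] asks=[#4:6@103 #3:10@104]
After op 5 cancel(order #1): fills=none; bids=[-] asks=[#4:6@103 #3:10@104]
After op 6 [order #5] limit_buy(price=104, qty=6): fills=#5x#4:6@103; bids=[-] asks=[#3:10@104]
After op 7 [order #6] limit_buy(price=103, qty=5): fills=none; bids=[#6:5@103] asks=[#3:10@104]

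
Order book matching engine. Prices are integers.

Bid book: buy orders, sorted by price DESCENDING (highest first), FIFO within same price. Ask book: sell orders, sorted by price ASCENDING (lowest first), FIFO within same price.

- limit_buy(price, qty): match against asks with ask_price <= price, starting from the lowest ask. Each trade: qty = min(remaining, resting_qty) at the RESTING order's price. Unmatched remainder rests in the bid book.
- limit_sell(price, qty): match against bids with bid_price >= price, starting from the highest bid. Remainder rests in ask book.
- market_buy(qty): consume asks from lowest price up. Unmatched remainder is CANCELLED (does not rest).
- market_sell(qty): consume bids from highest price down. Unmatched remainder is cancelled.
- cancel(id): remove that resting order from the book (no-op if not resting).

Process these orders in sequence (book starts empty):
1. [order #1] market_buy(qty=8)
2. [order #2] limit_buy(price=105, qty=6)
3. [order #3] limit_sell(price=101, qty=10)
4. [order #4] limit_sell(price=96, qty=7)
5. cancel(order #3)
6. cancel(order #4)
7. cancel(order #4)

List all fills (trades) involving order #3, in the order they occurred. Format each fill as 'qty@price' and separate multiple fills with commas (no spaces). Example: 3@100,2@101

After op 1 [order #1] market_buy(qty=8): fills=none; bids=[-] asks=[-]
After op 2 [order #2] limit_buy(price=105, qty=6): fills=none; bids=[#2:6@105] asks=[-]
After op 3 [order #3] limit_sell(price=101, qty=10): fills=#2x#3:6@105; bids=[-] asks=[#3:4@101]
After op 4 [order #4] limit_sell(price=96, qty=7): fills=none; bids=[-] asks=[#4:7@96 #3:4@101]
After op 5 cancel(order #3): fills=none; bids=[-] asks=[#4:7@96]
After op 6 cancel(order #4): fills=none; bids=[-] asks=[-]
After op 7 cancel(order #4): fills=none; bids=[-] asks=[-]

Answer: 6@105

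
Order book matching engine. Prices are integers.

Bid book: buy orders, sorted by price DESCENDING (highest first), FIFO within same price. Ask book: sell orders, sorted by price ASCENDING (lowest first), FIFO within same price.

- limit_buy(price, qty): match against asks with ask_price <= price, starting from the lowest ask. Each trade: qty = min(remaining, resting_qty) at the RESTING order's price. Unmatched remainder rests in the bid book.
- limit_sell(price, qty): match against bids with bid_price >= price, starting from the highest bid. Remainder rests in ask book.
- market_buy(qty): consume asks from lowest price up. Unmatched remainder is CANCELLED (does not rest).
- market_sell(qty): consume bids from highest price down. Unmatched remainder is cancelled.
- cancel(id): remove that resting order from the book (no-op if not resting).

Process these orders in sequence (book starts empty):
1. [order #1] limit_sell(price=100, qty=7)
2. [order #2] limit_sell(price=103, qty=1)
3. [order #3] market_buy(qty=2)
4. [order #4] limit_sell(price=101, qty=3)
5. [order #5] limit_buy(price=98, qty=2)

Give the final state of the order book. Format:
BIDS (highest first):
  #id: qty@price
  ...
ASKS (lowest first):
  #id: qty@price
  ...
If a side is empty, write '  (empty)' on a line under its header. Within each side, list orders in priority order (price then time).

Answer: BIDS (highest first):
  #5: 2@98
ASKS (lowest first):
  #1: 5@100
  #4: 3@101
  #2: 1@103

Derivation:
After op 1 [order #1] limit_sell(price=100, qty=7): fills=none; bids=[-] asks=[#1:7@100]
After op 2 [order #2] limit_sell(price=103, qty=1): fills=none; bids=[-] asks=[#1:7@100 #2:1@103]
After op 3 [order #3] market_buy(qty=2): fills=#3x#1:2@100; bids=[-] asks=[#1:5@100 #2:1@103]
After op 4 [order #4] limit_sell(price=101, qty=3): fills=none; bids=[-] asks=[#1:5@100 #4:3@101 #2:1@103]
After op 5 [order #5] limit_buy(price=98, qty=2): fills=none; bids=[#5:2@98] asks=[#1:5@100 #4:3@101 #2:1@103]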